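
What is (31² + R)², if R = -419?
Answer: 293764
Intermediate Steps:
(31² + R)² = (31² - 419)² = (961 - 419)² = 542² = 293764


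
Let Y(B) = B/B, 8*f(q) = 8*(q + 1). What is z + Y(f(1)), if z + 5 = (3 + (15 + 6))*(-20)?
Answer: -484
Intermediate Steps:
f(q) = 1 + q (f(q) = (8*(q + 1))/8 = (8*(1 + q))/8 = (8 + 8*q)/8 = 1 + q)
Y(B) = 1
z = -485 (z = -5 + (3 + (15 + 6))*(-20) = -5 + (3 + 21)*(-20) = -5 + 24*(-20) = -5 - 480 = -485)
z + Y(f(1)) = -485 + 1 = -484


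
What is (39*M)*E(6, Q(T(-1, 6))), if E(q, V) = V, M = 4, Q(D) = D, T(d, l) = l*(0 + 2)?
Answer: 1872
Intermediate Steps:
T(d, l) = 2*l (T(d, l) = l*2 = 2*l)
(39*M)*E(6, Q(T(-1, 6))) = (39*4)*(2*6) = 156*12 = 1872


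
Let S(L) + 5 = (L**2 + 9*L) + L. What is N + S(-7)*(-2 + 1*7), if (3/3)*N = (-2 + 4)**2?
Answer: -126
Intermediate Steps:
N = 4 (N = (-2 + 4)**2 = 2**2 = 4)
S(L) = -5 + L**2 + 10*L (S(L) = -5 + ((L**2 + 9*L) + L) = -5 + (L**2 + 10*L) = -5 + L**2 + 10*L)
N + S(-7)*(-2 + 1*7) = 4 + (-5 + (-7)**2 + 10*(-7))*(-2 + 1*7) = 4 + (-5 + 49 - 70)*(-2 + 7) = 4 - 26*5 = 4 - 130 = -126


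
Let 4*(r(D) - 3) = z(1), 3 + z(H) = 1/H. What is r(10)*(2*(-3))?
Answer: -15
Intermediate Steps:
z(H) = -3 + 1/H
r(D) = 5/2 (r(D) = 3 + (-3 + 1/1)/4 = 3 + (-3 + 1)/4 = 3 + (1/4)*(-2) = 3 - 1/2 = 5/2)
r(10)*(2*(-3)) = 5*(2*(-3))/2 = (5/2)*(-6) = -15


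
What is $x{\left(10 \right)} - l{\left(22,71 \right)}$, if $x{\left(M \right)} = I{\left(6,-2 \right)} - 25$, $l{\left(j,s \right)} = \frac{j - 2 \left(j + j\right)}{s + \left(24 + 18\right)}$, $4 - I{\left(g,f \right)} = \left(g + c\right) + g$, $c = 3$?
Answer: $- \frac{4002}{113} \approx -35.416$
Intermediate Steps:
$I{\left(g,f \right)} = 1 - 2 g$ ($I{\left(g,f \right)} = 4 - \left(\left(g + 3\right) + g\right) = 4 - \left(\left(3 + g\right) + g\right) = 4 - \left(3 + 2 g\right) = 1 - 2 g$)
$l{\left(j,s \right)} = - \frac{3 j}{42 + s}$ ($l{\left(j,s \right)} = \frac{j - 2 \cdot 2 j}{s + 42} = \frac{j - 4 j}{42 + s} = \frac{\left(-3\right) j}{42 + s} = - \frac{3 j}{42 + s}$)
$x{\left(M \right)} = -36$ ($x{\left(M \right)} = \left(1 - 12\right) - 25 = -11 - 25 = -36$)
$x{\left(10 \right)} - l{\left(22,71 \right)} = -36 - \left(-3\right) 22 \frac{1}{42 + 71} = -36 - \left(-3\right) 22 \cdot \frac{1}{113} = -36 - - \frac{66}{113} = -36 + \frac{66}{113} = - \frac{4002}{113}$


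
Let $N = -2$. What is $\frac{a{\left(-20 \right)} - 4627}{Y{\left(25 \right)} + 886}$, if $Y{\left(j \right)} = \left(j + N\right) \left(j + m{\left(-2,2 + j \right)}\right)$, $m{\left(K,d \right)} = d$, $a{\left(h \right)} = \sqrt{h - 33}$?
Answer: $- \frac{4627}{2082} + \frac{i \sqrt{53}}{2082} \approx -2.2224 + 0.0034967 i$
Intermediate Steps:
$a{\left(h \right)} = \sqrt{-33 + h}$
$Y{\left(j \right)} = \left(-2 + j\right) \left(2 + 2 j\right)$ ($Y{\left(j \right)} = \left(j - 2\right) \left(j + \left(2 + j\right)\right) = \left(-2 + j\right) \left(2 + 2 j\right)$)
$\frac{a{\left(-20 \right)} - 4627}{Y{\left(25 \right)} + 886} = \frac{\sqrt{-33 - 20} - 4627}{\left(-4 - 50 + 2 \cdot 25^{2}\right) + 886} = \frac{\sqrt{-53} - 4627}{\left(-4 - 50 + 2 \cdot 625\right) + 886} = \frac{i \sqrt{53} - 4627}{\left(-4 - 50 + 1250\right) + 886} = \frac{-4627 + i \sqrt{53}}{1196 + 886} = \frac{-4627 + i \sqrt{53}}{2082} = \left(-4627 + i \sqrt{53}\right) \frac{1}{2082} = - \frac{4627}{2082} + \frac{i \sqrt{53}}{2082}$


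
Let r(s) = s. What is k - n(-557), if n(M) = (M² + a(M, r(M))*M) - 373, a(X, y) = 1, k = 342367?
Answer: 33048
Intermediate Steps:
n(M) = -373 + M + M² (n(M) = (M² + 1*M) - 373 = (M² + M) - 373 = (M + M²) - 373 = -373 + M + M²)
k - n(-557) = 342367 - (-373 - 557 + (-557)²) = 342367 - (-373 - 557 + 310249) = 342367 - 1*309319 = 342367 - 309319 = 33048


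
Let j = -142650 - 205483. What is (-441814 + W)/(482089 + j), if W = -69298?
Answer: -127778/33489 ≈ -3.8155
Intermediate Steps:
j = -348133
(-441814 + W)/(482089 + j) = (-441814 - 69298)/(482089 - 348133) = -511112/133956 = -511112*1/133956 = -127778/33489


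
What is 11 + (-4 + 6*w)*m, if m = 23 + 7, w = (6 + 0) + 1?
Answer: 1151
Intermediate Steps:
w = 7 (w = 6 + 1 = 7)
m = 30
11 + (-4 + 6*w)*m = 11 + (-4 + 6*7)*30 = 11 + (-4 + 42)*30 = 11 + 38*30 = 11 + 1140 = 1151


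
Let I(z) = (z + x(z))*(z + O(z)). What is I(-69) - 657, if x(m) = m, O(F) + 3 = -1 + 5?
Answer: 8727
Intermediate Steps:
O(F) = 1 (O(F) = -3 + (-1 + 5) = -3 + 4 = 1)
I(z) = 2*z*(1 + z) (I(z) = (z + z)*(z + 1) = (2*z)*(1 + z) = 2*z*(1 + z))
I(-69) - 657 = 2*(-69)*(1 - 69) - 657 = 2*(-69)*(-68) - 657 = 9384 - 657 = 8727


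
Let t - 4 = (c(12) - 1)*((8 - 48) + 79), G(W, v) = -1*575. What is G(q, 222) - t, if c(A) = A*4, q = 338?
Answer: -2412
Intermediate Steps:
c(A) = 4*A
G(W, v) = -575
t = 1837 (t = 4 + (4*12 - 1)*((8 - 48) + 79) = 4 + (48 - 1)*(-40 + 79) = 4 + 47*39 = 4 + 1833 = 1837)
G(q, 222) - t = -575 - 1*1837 = -575 - 1837 = -2412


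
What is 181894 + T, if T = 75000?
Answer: 256894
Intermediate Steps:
181894 + T = 181894 + 75000 = 256894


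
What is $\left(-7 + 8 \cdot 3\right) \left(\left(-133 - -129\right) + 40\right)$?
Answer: $612$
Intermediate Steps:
$\left(-7 + 8 \cdot 3\right) \left(\left(-133 - -129\right) + 40\right) = \left(-7 + 24\right) \left(\left(-133 + 129\right) + 40\right) = 17 \left(-4 + 40\right) = 17 \cdot 36 = 612$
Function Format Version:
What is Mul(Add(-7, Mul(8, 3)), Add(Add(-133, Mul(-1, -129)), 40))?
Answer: 612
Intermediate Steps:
Mul(Add(-7, Mul(8, 3)), Add(Add(-133, Mul(-1, -129)), 40)) = Mul(Add(-7, 24), Add(Add(-133, 129), 40)) = Mul(17, Add(-4, 40)) = Mul(17, 36) = 612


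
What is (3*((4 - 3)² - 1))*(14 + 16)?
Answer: 0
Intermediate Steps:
(3*((4 - 3)² - 1))*(14 + 16) = (3*(1² - 1))*30 = (3*(1 - 1))*30 = (3*0)*30 = 0*30 = 0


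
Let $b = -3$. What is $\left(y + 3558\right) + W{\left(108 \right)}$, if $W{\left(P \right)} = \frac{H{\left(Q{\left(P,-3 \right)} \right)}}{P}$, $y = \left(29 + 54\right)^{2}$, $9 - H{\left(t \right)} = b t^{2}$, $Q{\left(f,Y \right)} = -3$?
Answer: $\frac{31342}{3} \approx 10447.0$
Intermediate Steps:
$H{\left(t \right)} = 9 + 3 t^{2}$ ($H{\left(t \right)} = 9 - - 3 t^{2} = 9 + 3 t^{2}$)
$y = 6889$ ($y = 83^{2} = 6889$)
$W{\left(P \right)} = \frac{36}{P}$ ($W{\left(P \right)} = \frac{9 + 3 \left(-3\right)^{2}}{P} = \frac{9 + 3 \cdot 9}{P} = \frac{9 + 27}{P} = \frac{36}{P}$)
$\left(y + 3558\right) + W{\left(108 \right)} = \left(6889 + 3558\right) + \frac{36}{108} = 10447 + 36 \cdot \frac{1}{108} = 10447 + \frac{1}{3} = \frac{31342}{3}$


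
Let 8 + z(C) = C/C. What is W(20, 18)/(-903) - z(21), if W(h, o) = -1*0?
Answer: 7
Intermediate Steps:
W(h, o) = 0
z(C) = -7 (z(C) = -8 + C/C = -8 + 1 = -7)
W(20, 18)/(-903) - z(21) = 0/(-903) - 1*(-7) = 0*(-1/903) + 7 = 0 + 7 = 7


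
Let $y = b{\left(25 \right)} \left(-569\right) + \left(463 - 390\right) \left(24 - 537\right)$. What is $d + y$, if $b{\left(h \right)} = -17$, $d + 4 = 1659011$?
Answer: $1631231$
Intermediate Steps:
$d = 1659007$ ($d = -4 + 1659011 = 1659007$)
$y = -27776$ ($y = \left(-17\right) \left(-569\right) + \left(463 - 390\right) \left(24 - 537\right) = 9673 + 73 \left(-513\right) = 9673 - 37449 = -27776$)
$d + y = 1659007 - 27776 = 1631231$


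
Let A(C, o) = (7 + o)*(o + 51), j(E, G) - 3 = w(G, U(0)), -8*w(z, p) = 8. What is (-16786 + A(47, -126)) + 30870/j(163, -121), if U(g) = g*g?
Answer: 7574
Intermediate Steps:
U(g) = g**2
w(z, p) = -1 (w(z, p) = -1/8*8 = -1)
j(E, G) = 2 (j(E, G) = 3 - 1 = 2)
A(C, o) = (7 + o)*(51 + o)
(-16786 + A(47, -126)) + 30870/j(163, -121) = (-16786 + (357 + (-126)**2 + 58*(-126))) + 30870/2 = (-16786 + (357 + 15876 - 7308)) + 30870*(1/2) = (-16786 + 8925) + 15435 = -7861 + 15435 = 7574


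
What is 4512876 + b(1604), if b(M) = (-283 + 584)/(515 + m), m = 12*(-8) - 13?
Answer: 261746851/58 ≈ 4.5129e+6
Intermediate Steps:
m = -109 (m = -96 - 13 = -109)
b(M) = 43/58 (b(M) = (-283 + 584)/(515 - 109) = 301/406 = 301*(1/406) = 43/58)
4512876 + b(1604) = 4512876 + 43/58 = 261746851/58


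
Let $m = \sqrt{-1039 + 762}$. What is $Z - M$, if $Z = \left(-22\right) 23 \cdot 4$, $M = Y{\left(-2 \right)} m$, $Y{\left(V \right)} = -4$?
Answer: $-2024 + 4 i \sqrt{277} \approx -2024.0 + 66.573 i$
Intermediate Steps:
$m = i \sqrt{277}$ ($m = \sqrt{-277} = i \sqrt{277} \approx 16.643 i$)
$M = - 4 i \sqrt{277} \approx - 66.573 i$
$Z = -2024$ ($Z = \left(-506\right) 4 = -2024$)
$Z - M = -2024 - - 4 i \sqrt{277} = -2024 + 4 i \sqrt{277}$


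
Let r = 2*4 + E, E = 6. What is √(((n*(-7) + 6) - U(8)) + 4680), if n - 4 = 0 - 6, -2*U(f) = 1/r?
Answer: √921207/14 ≈ 68.557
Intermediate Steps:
r = 14 (r = 2*4 + 6 = 8 + 6 = 14)
U(f) = -1/28 (U(f) = -½/14 = -½*1/14 = -1/28)
n = -2 (n = 4 + (0 - 6) = 4 - 6 = -2)
√(((n*(-7) + 6) - U(8)) + 4680) = √(((-2*(-7) + 6) - 1*(-1/28)) + 4680) = √(((14 + 6) + 1/28) + 4680) = √((20 + 1/28) + 4680) = √(561/28 + 4680) = √(131601/28) = √921207/14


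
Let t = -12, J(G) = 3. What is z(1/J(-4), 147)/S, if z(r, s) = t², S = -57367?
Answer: -144/57367 ≈ -0.0025102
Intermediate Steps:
z(r, s) = 144 (z(r, s) = (-12)² = 144)
z(1/J(-4), 147)/S = 144/(-57367) = 144*(-1/57367) = -144/57367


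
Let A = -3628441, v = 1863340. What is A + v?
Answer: -1765101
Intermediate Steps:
A + v = -3628441 + 1863340 = -1765101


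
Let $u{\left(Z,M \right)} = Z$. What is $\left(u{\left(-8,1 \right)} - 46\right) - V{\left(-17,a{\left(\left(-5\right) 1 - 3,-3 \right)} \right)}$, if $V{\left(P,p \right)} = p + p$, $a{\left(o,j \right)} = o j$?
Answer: $-102$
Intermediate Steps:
$a{\left(o,j \right)} = j o$
$V{\left(P,p \right)} = 2 p$
$\left(u{\left(-8,1 \right)} - 46\right) - V{\left(-17,a{\left(\left(-5\right) 1 - 3,-3 \right)} \right)} = \left(-8 - 46\right) - 2 \left(- 3 \left(\left(-5\right) 1 - 3\right)\right) = \left(-8 - 46\right) - 2 \left(- 3 \left(-5 - 3\right)\right) = -54 - 2 \left(\left(-3\right) \left(-8\right)\right) = -54 - 2 \cdot 24 = -54 - 48 = -102$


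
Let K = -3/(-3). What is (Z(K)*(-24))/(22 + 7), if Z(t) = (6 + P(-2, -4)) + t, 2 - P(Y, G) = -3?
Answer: -288/29 ≈ -9.9310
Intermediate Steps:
P(Y, G) = 5 (P(Y, G) = 2 - 1*(-3) = 2 + 3 = 5)
K = 1 (K = -3*(-⅓) = 1)
Z(t) = 11 + t (Z(t) = (6 + 5) + t = 11 + t)
(Z(K)*(-24))/(22 + 7) = ((11 + 1)*(-24))/(22 + 7) = (12*(-24))/29 = -288*1/29 = -288/29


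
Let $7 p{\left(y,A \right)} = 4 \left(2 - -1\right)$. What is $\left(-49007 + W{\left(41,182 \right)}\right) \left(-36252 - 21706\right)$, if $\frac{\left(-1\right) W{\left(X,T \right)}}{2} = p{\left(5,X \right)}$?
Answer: $\frac{19883824934}{7} \approx 2.8405 \cdot 10^{9}$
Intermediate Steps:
$p{\left(y,A \right)} = \frac{12}{7}$ ($p{\left(y,A \right)} = \frac{4 \left(2 - -1\right)}{7} = \frac{4 \left(2 + 1\right)}{7} = \frac{4 \cdot 3}{7} = \frac{1}{7} \cdot 12 = \frac{12}{7}$)
$W{\left(X,T \right)} = - \frac{24}{7}$ ($W{\left(X,T \right)} = \left(-2\right) \frac{12}{7} = - \frac{24}{7}$)
$\left(-49007 + W{\left(41,182 \right)}\right) \left(-36252 - 21706\right) = \left(-49007 - \frac{24}{7}\right) \left(-36252 - 21706\right) = \left(- \frac{343073}{7}\right) \left(-57958\right) = \frac{19883824934}{7}$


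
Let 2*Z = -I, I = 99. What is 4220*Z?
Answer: -208890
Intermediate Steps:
Z = -99/2 (Z = (-1*99)/2 = (1/2)*(-99) = -99/2 ≈ -49.500)
4220*Z = 4220*(-99/2) = -208890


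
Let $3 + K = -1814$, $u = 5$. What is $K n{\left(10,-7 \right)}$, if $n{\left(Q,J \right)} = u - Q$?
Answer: $9085$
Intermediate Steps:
$n{\left(Q,J \right)} = 5 - Q$
$K = -1817$ ($K = -3 - 1814 = -1817$)
$K n{\left(10,-7 \right)} = - 1817 \left(5 - 10\right) = \left(-1817\right) \left(-5\right) = 9085$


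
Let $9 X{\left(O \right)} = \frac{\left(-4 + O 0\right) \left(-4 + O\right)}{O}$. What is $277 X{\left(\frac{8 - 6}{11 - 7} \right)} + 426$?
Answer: $\frac{11590}{9} \approx 1287.8$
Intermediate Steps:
$X{\left(O \right)} = \frac{16 - 4 O}{9 O}$ ($X{\left(O \right)} = \frac{\left(-4 + O 0\right) \left(-4 + O\right) \frac{1}{O}}{9} = \frac{\left(-4 + 0\right) \left(-4 + O\right) \frac{1}{O}}{9} = \frac{- 4 \left(-4 + O\right) \frac{1}{O}}{9} = \frac{\left(16 - 4 O\right) \frac{1}{O}}{9} = \frac{\frac{1}{O} \left(16 - 4 O\right)}{9} = \frac{16 - 4 O}{9 O}$)
$277 X{\left(\frac{8 - 6}{11 - 7} \right)} + 426 = 277 \frac{4 \left(4 - \frac{8 - 6}{11 - 7}\right)}{9 \frac{8 - 6}{11 - 7}} + 426 = 277 \frac{4 \left(4 - \frac{8 - 6}{4}\right)}{9 \frac{8 - 6}{4}} + 426 = 277 \frac{4 \left(4 - \left(8 - 6\right) \frac{1}{4}\right)}{9 \left(8 - 6\right) \frac{1}{4}} + 426 = 277 \frac{4 \left(4 - 2 \cdot \frac{1}{4}\right)}{9 \cdot 2 \cdot \frac{1}{4}} + 426 = 277 \frac{4 \frac{1}{\frac{1}{2}} \left(4 - \frac{1}{2}\right)}{9} + 426 = 277 \cdot \frac{4}{9} \cdot 2 \left(4 - \frac{1}{2}\right) + 426 = 277 \cdot \frac{4}{9} \cdot 2 \cdot \frac{7}{2} + 426 = 277 \cdot \frac{28}{9} + 426 = \frac{7756}{9} + 426 = \frac{11590}{9}$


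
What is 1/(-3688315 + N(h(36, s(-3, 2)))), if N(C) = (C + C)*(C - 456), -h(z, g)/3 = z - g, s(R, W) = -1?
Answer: -1/3562441 ≈ -2.8071e-7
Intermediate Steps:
h(z, g) = -3*z + 3*g (h(z, g) = -3*(z - g) = -3*z + 3*g)
N(C) = 2*C*(-456 + C) (N(C) = (2*C)*(-456 + C) = 2*C*(-456 + C))
1/(-3688315 + N(h(36, s(-3, 2)))) = 1/(-3688315 + 2*(-3*36 + 3*(-1))*(-456 + (-3*36 + 3*(-1)))) = 1/(-3688315 + 2*(-108 - 3)*(-456 + (-108 - 3))) = 1/(-3688315 + 2*(-111)*(-456 - 111)) = 1/(-3688315 + 2*(-111)*(-567)) = 1/(-3688315 + 125874) = 1/(-3562441) = -1/3562441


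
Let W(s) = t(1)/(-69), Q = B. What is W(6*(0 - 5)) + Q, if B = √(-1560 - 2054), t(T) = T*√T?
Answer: -1/69 + I*√3614 ≈ -0.014493 + 60.117*I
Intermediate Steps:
t(T) = T^(3/2)
B = I*√3614 (B = √(-3614) = I*√3614 ≈ 60.117*I)
Q = I*√3614 ≈ 60.117*I
W(s) = -1/69 (W(s) = 1^(3/2)/(-69) = 1*(-1/69) = -1/69)
W(6*(0 - 5)) + Q = -1/69 + I*√3614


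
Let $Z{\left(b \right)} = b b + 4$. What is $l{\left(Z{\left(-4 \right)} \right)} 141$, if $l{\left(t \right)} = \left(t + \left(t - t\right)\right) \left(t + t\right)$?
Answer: $112800$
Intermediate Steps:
$Z{\left(b \right)} = 4 + b^{2}$ ($Z{\left(b \right)} = b^{2} + 4 = 4 + b^{2}$)
$l{\left(t \right)} = 2 t^{2}$ ($l{\left(t \right)} = \left(t + 0\right) 2 t = t 2 t = 2 t^{2}$)
$l{\left(Z{\left(-4 \right)} \right)} 141 = 2 \left(4 + \left(-4\right)^{2}\right)^{2} \cdot 141 = 2 \left(4 + 16\right)^{2} \cdot 141 = 2 \cdot 20^{2} \cdot 141 = 2 \cdot 400 \cdot 141 = 800 \cdot 141 = 112800$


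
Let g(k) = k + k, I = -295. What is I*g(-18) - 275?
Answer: 10345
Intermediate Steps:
g(k) = 2*k
I*g(-18) - 275 = -590*(-18) - 275 = -295*(-36) - 275 = 10620 - 275 = 10345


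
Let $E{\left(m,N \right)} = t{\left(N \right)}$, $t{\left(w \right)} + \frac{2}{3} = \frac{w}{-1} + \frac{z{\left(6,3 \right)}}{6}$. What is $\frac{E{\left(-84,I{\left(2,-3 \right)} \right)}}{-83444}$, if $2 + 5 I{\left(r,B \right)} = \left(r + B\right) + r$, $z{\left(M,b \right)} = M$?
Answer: $- \frac{2}{312915} \approx -6.3915 \cdot 10^{-6}$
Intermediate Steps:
$I{\left(r,B \right)} = - \frac{2}{5} + \frac{B}{5} + \frac{2 r}{5}$ ($I{\left(r,B \right)} = - \frac{2}{5} + \frac{\left(r + B\right) + r}{5} = - \frac{2}{5} + \frac{\left(B + r\right) + r}{5} = - \frac{2}{5} + \frac{B + 2 r}{5} = - \frac{2}{5} + \left(\frac{B}{5} + \frac{2 r}{5}\right) = - \frac{2}{5} + \frac{B}{5} + \frac{2 r}{5}$)
$t{\left(w \right)} = \frac{1}{3} - w$ ($t{\left(w \right)} = - \frac{2}{3} + \left(\frac{w}{-1} + \frac{6}{6}\right) = - \frac{2}{3} + \left(w \left(-1\right) + 6 \cdot \frac{1}{6}\right) = - \frac{2}{3} - \left(-1 + w\right) = \frac{1}{3} - w$)
$E{\left(m,N \right)} = \frac{1}{3} - N$
$\frac{E{\left(-84,I{\left(2,-3 \right)} \right)}}{-83444} = \frac{\frac{1}{3} - \left(- \frac{2}{5} + \frac{1}{5} \left(-3\right) + \frac{2}{5} \cdot 2\right)}{-83444} = \left(\frac{1}{3} - \left(- \frac{2}{5} - \frac{3}{5} + \frac{4}{5}\right)\right) \left(- \frac{1}{83444}\right) = \left(\frac{1}{3} - - \frac{1}{5}\right) \left(- \frac{1}{83444}\right) = \left(\frac{1}{3} + \frac{1}{5}\right) \left(- \frac{1}{83444}\right) = \frac{8}{15} \left(- \frac{1}{83444}\right) = - \frac{2}{312915}$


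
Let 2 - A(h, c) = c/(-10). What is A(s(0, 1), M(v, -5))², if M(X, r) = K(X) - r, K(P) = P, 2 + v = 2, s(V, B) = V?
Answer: 25/4 ≈ 6.2500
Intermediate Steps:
v = 0 (v = -2 + 2 = 0)
M(X, r) = X - r
A(h, c) = 2 + c/10 (A(h, c) = 2 - c/(-10) = 2 - c*(-1)/10 = 2 - (-1)*c/10 = 2 + c/10)
A(s(0, 1), M(v, -5))² = (2 + (0 - 1*(-5))/10)² = (2 + (0 + 5)/10)² = (2 + (⅒)*5)² = (2 + ½)² = (5/2)² = 25/4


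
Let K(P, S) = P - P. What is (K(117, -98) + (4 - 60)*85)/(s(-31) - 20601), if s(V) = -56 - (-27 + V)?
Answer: 4760/20599 ≈ 0.23108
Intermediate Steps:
s(V) = -29 - V (s(V) = -56 + (27 - V) = -29 - V)
K(P, S) = 0
(K(117, -98) + (4 - 60)*85)/(s(-31) - 20601) = (0 + (4 - 60)*85)/((-29 - 1*(-31)) - 20601) = (0 - 56*85)/((-29 + 31) - 20601) = (0 - 4760)/(2 - 20601) = -4760/(-20599) = -4760*(-1/20599) = 4760/20599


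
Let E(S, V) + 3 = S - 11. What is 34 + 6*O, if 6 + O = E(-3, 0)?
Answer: -104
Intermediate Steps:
E(S, V) = -14 + S (E(S, V) = -3 + (S - 11) = -3 + (-11 + S) = -14 + S)
O = -23 (O = -6 + (-14 - 3) = -6 - 17 = -23)
34 + 6*O = 34 + 6*(-23) = 34 - 138 = -104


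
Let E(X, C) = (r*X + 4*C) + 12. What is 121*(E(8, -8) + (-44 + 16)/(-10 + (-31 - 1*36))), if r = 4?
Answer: 1496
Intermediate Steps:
E(X, C) = 12 + 4*C + 4*X (E(X, C) = (4*X + 4*C) + 12 = (4*C + 4*X) + 12 = 12 + 4*C + 4*X)
121*(E(8, -8) + (-44 + 16)/(-10 + (-31 - 1*36))) = 121*((12 + 4*(-8) + 4*8) + (-44 + 16)/(-10 + (-31 - 1*36))) = 121*((12 - 32 + 32) - 28/(-10 + (-31 - 36))) = 121*(12 - 28/(-10 - 67)) = 121*(12 - 28/(-77)) = 121*(12 - 28*(-1/77)) = 121*(12 + 4/11) = 121*(136/11) = 1496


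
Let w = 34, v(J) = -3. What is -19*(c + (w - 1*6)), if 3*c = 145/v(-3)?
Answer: -2033/9 ≈ -225.89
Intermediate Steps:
c = -145/9 (c = (145/(-3))/3 = (145*(-⅓))/3 = (⅓)*(-145/3) = -145/9 ≈ -16.111)
-19*(c + (w - 1*6)) = -19*(-145/9 + (34 - 1*6)) = -19*(-145/9 + (34 - 6)) = -19*(-145/9 + 28) = -19*107/9 = -1*2033/9 = -2033/9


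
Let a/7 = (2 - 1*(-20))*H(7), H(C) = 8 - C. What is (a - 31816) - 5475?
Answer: -37137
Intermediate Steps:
a = 154 (a = 7*((2 - 1*(-20))*(8 - 1*7)) = 7*((2 + 20)*(8 - 7)) = 7*(22*1) = 7*22 = 154)
(a - 31816) - 5475 = (154 - 31816) - 5475 = -31662 - 5475 = -37137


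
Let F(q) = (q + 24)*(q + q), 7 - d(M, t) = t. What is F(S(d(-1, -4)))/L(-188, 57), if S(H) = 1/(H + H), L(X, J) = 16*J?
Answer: 529/220704 ≈ 0.0023969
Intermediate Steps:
d(M, t) = 7 - t
S(H) = 1/(2*H)
F(q) = 2*q*(24 + q) (F(q) = (24 + q)*(2*q) = 2*q*(24 + q))
F(S(d(-1, -4)))/L(-188, 57) = (2*(1/(2*(7 - 1*(-4))))*(24 + 1/(2*(7 - 1*(-4)))))/((16*57)) = (2*(1/(2*(7 + 4)))*(24 + 1/(2*(7 + 4))))/912 = (2*((½)/11)*(24 + (½)/11))*(1/912) = (2*((½)*(1/11))*(24 + (½)*(1/11)))*(1/912) = (2*(1/22)*(24 + 1/22))*(1/912) = (2*(1/22)*(529/22))*(1/912) = (529/242)*(1/912) = 529/220704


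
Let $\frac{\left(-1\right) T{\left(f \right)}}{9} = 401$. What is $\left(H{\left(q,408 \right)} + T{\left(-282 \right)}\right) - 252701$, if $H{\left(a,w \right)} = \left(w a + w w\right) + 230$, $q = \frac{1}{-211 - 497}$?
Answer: $- \frac{5287378}{59} \approx -89617.0$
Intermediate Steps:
$T{\left(f \right)} = -3609$ ($T{\left(f \right)} = \left(-9\right) 401 = -3609$)
$q = - \frac{1}{708}$ ($q = \frac{1}{-708} = - \frac{1}{708} \approx -0.0014124$)
$H{\left(a,w \right)} = 230 + w^{2} + a w$ ($H{\left(a,w \right)} = \left(a w + w^{2}\right) + 230 = \left(w^{2} + a w\right) + 230 = 230 + w^{2} + a w$)
$\left(H{\left(q,408 \right)} + T{\left(-282 \right)}\right) - 252701 = \left(\left(230 + 408^{2} - \frac{34}{59}\right) - 3609\right) - 252701 = \left(\left(230 + 166464 - \frac{34}{59}\right) - 3609\right) - 252701 = \left(\frac{9834912}{59} - 3609\right) - 252701 = \frac{9621981}{59} - 252701 = - \frac{5287378}{59}$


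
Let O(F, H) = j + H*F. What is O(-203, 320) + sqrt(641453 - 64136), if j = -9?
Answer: -64969 + sqrt(577317) ≈ -64209.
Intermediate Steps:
O(F, H) = -9 + F*H (O(F, H) = -9 + H*F = -9 + F*H)
O(-203, 320) + sqrt(641453 - 64136) = (-9 - 203*320) + sqrt(641453 - 64136) = (-9 - 64960) + sqrt(577317) = -64969 + sqrt(577317)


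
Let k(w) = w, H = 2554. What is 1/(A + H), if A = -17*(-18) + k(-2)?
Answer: 1/2858 ≈ 0.00034990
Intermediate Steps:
A = 304 (A = -17*(-18) - 2 = 306 - 2 = 304)
1/(A + H) = 1/(304 + 2554) = 1/2858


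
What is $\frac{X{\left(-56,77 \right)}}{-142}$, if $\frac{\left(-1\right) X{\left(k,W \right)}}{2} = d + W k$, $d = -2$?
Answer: $- \frac{4314}{71} \approx -60.761$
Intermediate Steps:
$X{\left(k,W \right)} = 4 - 2 W k$ ($X{\left(k,W \right)} = - 2 \left(-2 + W k\right) = 4 - 2 W k$)
$\frac{X{\left(-56,77 \right)}}{-142} = \frac{4 - 154 \left(-56\right)}{-142} = \left(4 + 8624\right) \left(- \frac{1}{142}\right) = 8628 \left(- \frac{1}{142}\right) = - \frac{4314}{71}$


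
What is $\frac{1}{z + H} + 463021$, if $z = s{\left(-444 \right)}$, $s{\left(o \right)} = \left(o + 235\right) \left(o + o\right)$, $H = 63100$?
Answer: $\frac{115149618533}{248692} \approx 4.6302 \cdot 10^{5}$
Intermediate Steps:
$s{\left(o \right)} = 2 o \left(235 + o\right)$ ($s{\left(o \right)} = \left(235 + o\right) 2 o = 2 o \left(235 + o\right)$)
$z = 185592$ ($z = 2 \left(-444\right) \left(235 - 444\right) = 2 \left(-444\right) \left(-209\right) = 185592$)
$\frac{1}{z + H} + 463021 = \frac{1}{185592 + 63100} + 463021 = \frac{1}{248692} + 463021 = \frac{115149618533}{248692}$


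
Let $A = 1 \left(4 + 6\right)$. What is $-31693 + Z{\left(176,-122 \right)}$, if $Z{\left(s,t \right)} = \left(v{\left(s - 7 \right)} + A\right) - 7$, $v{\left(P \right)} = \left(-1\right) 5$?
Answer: $-31695$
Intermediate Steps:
$v{\left(P \right)} = -5$
$A = 10$ ($A = 1 \cdot 10 = 10$)
$Z{\left(s,t \right)} = -2$ ($Z{\left(s,t \right)} = \left(-5 + 10\right) - 7 = 5 - 7 = -2$)
$-31693 + Z{\left(176,-122 \right)} = -31693 - 2 = -31695$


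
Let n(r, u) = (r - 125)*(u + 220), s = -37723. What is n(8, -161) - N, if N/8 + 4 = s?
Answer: 294913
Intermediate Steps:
n(r, u) = (-125 + r)*(220 + u)
N = -301816 (N = -32 + 8*(-37723) = -32 - 301784 = -301816)
n(8, -161) - N = (-27500 - 125*(-161) + 220*8 + 8*(-161)) - 1*(-301816) = (-27500 + 20125 + 1760 - 1288) + 301816 = -6903 + 301816 = 294913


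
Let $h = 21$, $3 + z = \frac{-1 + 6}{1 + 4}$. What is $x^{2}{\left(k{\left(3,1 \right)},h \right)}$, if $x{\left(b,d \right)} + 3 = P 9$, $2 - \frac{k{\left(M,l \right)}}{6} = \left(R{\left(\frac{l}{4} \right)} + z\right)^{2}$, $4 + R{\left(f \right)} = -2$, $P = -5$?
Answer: $2304$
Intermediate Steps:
$z = -2$ ($z = -3 + \frac{-1 + 6}{1 + 4} = -3 + \frac{5}{5} = -3 + 5 \cdot \frac{1}{5} = -3 + 1 = -2$)
$R{\left(f \right)} = -6$ ($R{\left(f \right)} = -4 - 2 = -6$)
$k{\left(M,l \right)} = -372$ ($k{\left(M,l \right)} = 12 - 6 \left(-6 - 2\right)^{2} = 12 - 6 \left(-8\right)^{2} = 12 - 384 = -372$)
$x{\left(b,d \right)} = -48$ ($x{\left(b,d \right)} = -3 - 45 = -48$)
$x^{2}{\left(k{\left(3,1 \right)},h \right)} = \left(-48\right)^{2} = 2304$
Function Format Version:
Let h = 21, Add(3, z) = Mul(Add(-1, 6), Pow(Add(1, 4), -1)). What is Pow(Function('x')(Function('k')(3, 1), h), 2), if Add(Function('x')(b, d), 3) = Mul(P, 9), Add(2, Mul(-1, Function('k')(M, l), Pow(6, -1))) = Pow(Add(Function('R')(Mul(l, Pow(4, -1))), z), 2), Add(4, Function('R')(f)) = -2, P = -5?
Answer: 2304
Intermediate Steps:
z = -2 (z = Add(-3, Mul(Add(-1, 6), Pow(Add(1, 4), -1))) = Add(-3, Mul(5, Pow(5, -1))) = Add(-3, Mul(5, Rational(1, 5))) = Add(-3, 1) = -2)
Function('R')(f) = -6 (Function('R')(f) = Add(-4, -2) = -6)
Function('k')(M, l) = -372 (Function('k')(M, l) = Add(12, Mul(-6, Pow(Add(-6, -2), 2))) = Add(12, Mul(-6, Pow(-8, 2))) = Add(12, Mul(-6, 64)) = Add(12, -384) = -372)
Function('x')(b, d) = -48 (Function('x')(b, d) = Add(-3, Mul(-5, 9)) = Add(-3, -45) = -48)
Pow(Function('x')(Function('k')(3, 1), h), 2) = Pow(-48, 2) = 2304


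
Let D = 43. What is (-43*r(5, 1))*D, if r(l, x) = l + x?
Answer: -11094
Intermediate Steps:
(-43*r(5, 1))*D = -43*(5 + 1)*43 = -43*6*43 = -258*43 = -11094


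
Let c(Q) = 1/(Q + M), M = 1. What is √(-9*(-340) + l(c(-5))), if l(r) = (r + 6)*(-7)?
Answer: √12079/2 ≈ 54.952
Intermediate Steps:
c(Q) = 1/(1 + Q) (c(Q) = 1/(Q + 1) = 1/(1 + Q))
l(r) = -42 - 7*r (l(r) = (6 + r)*(-7) = -42 - 7*r)
√(-9*(-340) + l(c(-5))) = √(-9*(-340) + (-42 - 7/(1 - 5))) = √(3060 + (-42 - 7/(-4))) = √(3060 + (-42 - 7*(-¼))) = √(3060 + (-42 + 7/4)) = √(3060 - 161/4) = √(12079/4) = √12079/2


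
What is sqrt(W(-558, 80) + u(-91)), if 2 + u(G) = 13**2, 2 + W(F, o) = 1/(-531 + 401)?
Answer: sqrt(2788370)/130 ≈ 12.845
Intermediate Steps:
W(F, o) = -261/130 (W(F, o) = -2 + 1/(-531 + 401) = -2 + 1/(-130) = -2 - 1/130 = -261/130)
u(G) = 167 (u(G) = -2 + 13**2 = -2 + 169 = 167)
sqrt(W(-558, 80) + u(-91)) = sqrt(-261/130 + 167) = sqrt(21449/130) = sqrt(2788370)/130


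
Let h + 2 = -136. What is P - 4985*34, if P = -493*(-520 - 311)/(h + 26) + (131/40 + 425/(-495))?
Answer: -9599184719/55440 ≈ -1.7315e+5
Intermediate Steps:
h = -138 (h = -2 - 136 = -138)
P = -202659119/55440 (P = -493*(-520 - 311)/(-138 + 26) + (131/40 + 425/(-495)) = -(-409683)/(-112) + (131*(1/40) + 425*(-1/495)) = -(-409683)*(-1)/112 + (131/40 - 85/99) = -493*831/112 + 9569/3960 = -409683/112 + 9569/3960 = -202659119/55440 ≈ -3655.5)
P - 4985*34 = -202659119/55440 - 4985*34 = -202659119/55440 - 1*169490 = -202659119/55440 - 169490 = -9599184719/55440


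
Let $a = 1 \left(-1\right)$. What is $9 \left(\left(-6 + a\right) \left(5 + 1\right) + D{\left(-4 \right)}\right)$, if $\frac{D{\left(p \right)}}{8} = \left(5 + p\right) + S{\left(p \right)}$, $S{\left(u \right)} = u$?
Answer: $-594$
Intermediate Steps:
$a = -1$
$D{\left(p \right)} = 40 + 16 p$ ($D{\left(p \right)} = 8 \left(\left(5 + p\right) + p\right) = 8 \left(5 + 2 p\right) = 40 + 16 p$)
$9 \left(\left(-6 + a\right) \left(5 + 1\right) + D{\left(-4 \right)}\right) = 9 \left(\left(-6 - 1\right) \left(5 + 1\right) + \left(40 + 16 \left(-4\right)\right)\right) = 9 \left(\left(-7\right) 6 + \left(40 - 64\right)\right) = 9 \left(-42 - 24\right) = 9 \left(-66\right) = -594$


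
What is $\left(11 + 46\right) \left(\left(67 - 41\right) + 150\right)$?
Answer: $10032$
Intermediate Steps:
$\left(11 + 46\right) \left(\left(67 - 41\right) + 150\right) = 57 \left(26 + 150\right) = 57 \cdot 176 = 10032$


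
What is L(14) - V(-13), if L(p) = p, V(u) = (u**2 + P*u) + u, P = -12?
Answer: -298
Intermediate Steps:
V(u) = u**2 - 11*u (V(u) = (u**2 - 12*u) + u = u**2 - 11*u)
L(14) - V(-13) = 14 - (-13)*(-11 - 13) = 14 - (-13)*(-24) = 14 - 1*312 = 14 - 312 = -298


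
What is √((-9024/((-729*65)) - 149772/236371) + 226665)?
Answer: √39005535278584289661285/414831105 ≈ 476.09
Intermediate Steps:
√((-9024/((-729*65)) - 149772/236371) + 226665) = √((-9024/(-47385) - 149772*1/236371) + 226665) = √((-9024*(-1/47385) - 149772/236371) + 226665) = √((3008/15795 - 149772/236371) + 226665) = √(-1654644772/3733479945 + 226665) = √(846247577088653/3733479945) = √39005535278584289661285/414831105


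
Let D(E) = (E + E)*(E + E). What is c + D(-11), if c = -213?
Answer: 271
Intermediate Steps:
D(E) = 4*E² (D(E) = (2*E)*(2*E) = 4*E²)
c + D(-11) = -213 + 4*(-11)² = -213 + 4*121 = -213 + 484 = 271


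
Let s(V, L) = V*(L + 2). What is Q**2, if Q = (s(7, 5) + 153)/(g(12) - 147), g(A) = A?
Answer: 40804/18225 ≈ 2.2389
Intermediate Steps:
s(V, L) = V*(2 + L)
Q = -202/135 (Q = (7*(2 + 5) + 153)/(12 - 147) = (7*7 + 153)/(-135) = (49 + 153)*(-1/135) = 202*(-1/135) = -202/135 ≈ -1.4963)
Q**2 = (-202/135)**2 = 40804/18225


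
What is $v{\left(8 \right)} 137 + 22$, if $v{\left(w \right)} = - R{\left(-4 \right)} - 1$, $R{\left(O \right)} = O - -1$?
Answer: $296$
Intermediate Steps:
$R{\left(O \right)} = 1 + O$ ($R{\left(O \right)} = O + 1 = 1 + O$)
$v{\left(w \right)} = 2$ ($v{\left(w \right)} = - (1 - 4) - 1 = \left(-1\right) \left(-3\right) - 1 = 3 - 1 = 2$)
$v{\left(8 \right)} 137 + 22 = 2 \cdot 137 + 22 = 274 + 22 = 296$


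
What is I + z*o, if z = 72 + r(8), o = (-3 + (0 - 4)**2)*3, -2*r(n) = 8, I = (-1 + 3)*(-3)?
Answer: 2646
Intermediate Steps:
I = -6 (I = 2*(-3) = -6)
r(n) = -4 (r(n) = -1/2*8 = -4)
o = 39 (o = (-3 + (-4)**2)*3 = (-3 + 16)*3 = 13*3 = 39)
z = 68 (z = 72 - 4 = 68)
I + z*o = -6 + 68*39 = -6 + 2652 = 2646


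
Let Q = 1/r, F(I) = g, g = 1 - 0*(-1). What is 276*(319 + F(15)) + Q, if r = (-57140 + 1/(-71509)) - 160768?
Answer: 1376236081767851/15582383173 ≈ 88320.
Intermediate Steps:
g = 1 (g = 1 - 1*0 = 1 + 0 = 1)
F(I) = 1
r = -15582383173/71509 (r = (-57140 - 1/71509) - 160768 = -4086024261/71509 - 160768 = -15582383173/71509 ≈ -2.1791e+5)
Q = -71509/15582383173 (Q = 1/(-15582383173/71509) = -71509/15582383173 ≈ -4.5891e-6)
276*(319 + F(15)) + Q = 276*(319 + 1) - 71509/15582383173 = 276*320 - 71509/15582383173 = 88320 - 71509/15582383173 = 1376236081767851/15582383173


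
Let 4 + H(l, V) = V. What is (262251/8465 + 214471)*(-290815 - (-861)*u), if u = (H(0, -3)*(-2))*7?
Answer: -374839895595242/8465 ≈ -4.4281e+10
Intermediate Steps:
H(l, V) = -4 + V
u = 98 (u = ((-4 - 3)*(-2))*7 = -7*(-2)*7 = 14*7 = 98)
(262251/8465 + 214471)*(-290815 - (-861)*u) = (262251/8465 + 214471)*(-290815 - (-861)*98) = (262251*(1/8465) + 214471)*(-290815 - 1*(-84378)) = (262251/8465 + 214471)*(-290815 + 84378) = (1815759266/8465)*(-206437) = -374839895595242/8465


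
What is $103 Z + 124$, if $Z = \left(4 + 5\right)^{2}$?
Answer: $8467$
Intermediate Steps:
$Z = 81$ ($Z = 9^{2} = 81$)
$103 Z + 124 = 103 \cdot 81 + 124 = 8343 + 124 = 8467$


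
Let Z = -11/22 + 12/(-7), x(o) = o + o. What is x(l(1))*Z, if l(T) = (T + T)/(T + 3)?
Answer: -31/14 ≈ -2.2143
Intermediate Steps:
l(T) = 2*T/(3 + T) (l(T) = (2*T)/(3 + T) = 2*T/(3 + T))
x(o) = 2*o
Z = -31/14 (Z = -11*1/22 + 12*(-⅐) = -½ - 12/7 = -31/14 ≈ -2.2143)
x(l(1))*Z = (2*(2*1/(3 + 1)))*(-31/14) = (2*(2*1/4))*(-31/14) = (2*(2*1*(¼)))*(-31/14) = (2*(½))*(-31/14) = 1*(-31/14) = -31/14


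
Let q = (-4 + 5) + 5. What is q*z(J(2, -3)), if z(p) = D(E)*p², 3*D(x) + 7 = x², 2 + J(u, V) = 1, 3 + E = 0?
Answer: 4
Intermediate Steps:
E = -3 (E = -3 + 0 = -3)
J(u, V) = -1 (J(u, V) = -2 + 1 = -1)
q = 6 (q = 1 + 5 = 6)
D(x) = -7/3 + x²/3
z(p) = 2*p²/3 (z(p) = (-7/3 + (⅓)*(-3)²)*p² = (-7/3 + (⅓)*9)*p² = (-7/3 + 3)*p² = 2*p²/3)
q*z(J(2, -3)) = 6*((⅔)*(-1)²) = 6*((⅔)*1) = 6*(⅔) = 4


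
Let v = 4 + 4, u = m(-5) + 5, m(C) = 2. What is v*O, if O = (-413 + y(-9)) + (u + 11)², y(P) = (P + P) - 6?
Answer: -904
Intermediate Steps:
y(P) = -6 + 2*P (y(P) = 2*P - 6 = -6 + 2*P)
u = 7 (u = 2 + 5 = 7)
v = 8
O = -113 (O = (-413 + (-6 + 2*(-9))) + (7 + 11)² = (-413 + (-6 - 18)) + 18² = (-413 - 24) + 324 = -437 + 324 = -113)
v*O = 8*(-113) = -904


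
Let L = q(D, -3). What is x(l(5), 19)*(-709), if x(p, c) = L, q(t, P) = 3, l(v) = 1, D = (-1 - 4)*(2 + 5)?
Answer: -2127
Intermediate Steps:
D = -35 (D = -5*7 = -35)
L = 3
x(p, c) = 3
x(l(5), 19)*(-709) = 3*(-709) = -2127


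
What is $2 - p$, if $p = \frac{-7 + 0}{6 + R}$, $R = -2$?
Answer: $\frac{15}{4} \approx 3.75$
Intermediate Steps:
$p = - \frac{7}{4}$ ($p = \frac{-7 + 0}{6 - 2} = - \frac{7}{4} \approx -1.75$)
$2 - p = 2 - - \frac{7}{4} = 2 + \frac{7}{4} = \frac{15}{4}$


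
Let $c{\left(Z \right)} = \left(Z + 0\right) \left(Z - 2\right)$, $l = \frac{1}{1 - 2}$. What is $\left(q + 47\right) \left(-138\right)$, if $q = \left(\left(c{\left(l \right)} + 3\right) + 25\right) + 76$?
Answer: $-21252$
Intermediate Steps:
$l = -1$ ($l = \frac{1}{-1} = -1$)
$c{\left(Z \right)} = Z \left(-2 + Z\right)$
$q = 107$ ($q = \left(\left(- (-2 - 1) + 3\right) + 25\right) + 76 = \left(\left(\left(-1\right) \left(-3\right) + 3\right) + 25\right) + 76 = \left(\left(3 + 3\right) + 25\right) + 76 = \left(6 + 25\right) + 76 = 31 + 76 = 107$)
$\left(q + 47\right) \left(-138\right) = \left(107 + 47\right) \left(-138\right) = 154 \left(-138\right) = -21252$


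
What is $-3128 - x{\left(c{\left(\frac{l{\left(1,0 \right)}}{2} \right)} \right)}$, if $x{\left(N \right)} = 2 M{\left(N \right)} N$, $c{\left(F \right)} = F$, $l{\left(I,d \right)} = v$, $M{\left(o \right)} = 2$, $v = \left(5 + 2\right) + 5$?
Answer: $-3152$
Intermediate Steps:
$v = 12$ ($v = 7 + 5 = 12$)
$l{\left(I,d \right)} = 12$
$x{\left(N \right)} = 4 N$ ($x{\left(N \right)} = 2 \cdot 2 N = 4 N$)
$-3128 - x{\left(c{\left(\frac{l{\left(1,0 \right)}}{2} \right)} \right)} = -3128 - 4 \cdot \frac{12}{2} = -3128 - 4 \cdot 12 \cdot \frac{1}{2} = -3128 - 4 \cdot 6 = -3128 - 24 = -3152$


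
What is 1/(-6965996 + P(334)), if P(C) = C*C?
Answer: -1/6854440 ≈ -1.4589e-7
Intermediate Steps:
P(C) = C²
1/(-6965996 + P(334)) = 1/(-6965996 + 334²) = 1/(-6965996 + 111556) = 1/(-6854440) = -1/6854440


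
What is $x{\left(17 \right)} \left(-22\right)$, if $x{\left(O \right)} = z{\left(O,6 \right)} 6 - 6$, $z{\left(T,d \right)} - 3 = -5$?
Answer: $396$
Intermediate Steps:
$z{\left(T,d \right)} = -2$ ($z{\left(T,d \right)} = 3 - 5 = -2$)
$x{\left(O \right)} = -18$ ($x{\left(O \right)} = \left(-2\right) 6 - 6 = -12 - 6 = -18$)
$x{\left(17 \right)} \left(-22\right) = \left(-18\right) \left(-22\right) = 396$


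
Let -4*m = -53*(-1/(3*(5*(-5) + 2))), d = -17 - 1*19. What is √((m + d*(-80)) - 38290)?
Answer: I*√674344383/138 ≈ 188.18*I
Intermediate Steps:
d = -36 (d = -17 - 19 = -36)
m = 53/276 (m = -(-53)/(4*((-3*(5*(-5) + 2)))) = -(-53)/(4*((-3*(-25 + 2)))) = -(-53)/(4*((-3*(-23)))) = -(-53)/(4*69) = -¼*(-53/69) = 53/276 ≈ 0.19203)
√((m + d*(-80)) - 38290) = √((53/276 - 36*(-80)) - 38290) = √((53/276 + 2880) - 38290) = √(794933/276 - 38290) = √(-9773107/276) = I*√674344383/138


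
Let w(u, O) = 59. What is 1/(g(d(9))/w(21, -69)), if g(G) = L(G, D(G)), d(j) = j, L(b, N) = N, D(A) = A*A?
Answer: 59/81 ≈ 0.72840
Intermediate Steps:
D(A) = A²
g(G) = G²
1/(g(d(9))/w(21, -69)) = 1/(9²/59) = 1/(81*(1/59)) = 1/(81/59) = 59/81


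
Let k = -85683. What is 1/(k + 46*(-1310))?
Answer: -1/145943 ≈ -6.8520e-6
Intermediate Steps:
1/(k + 46*(-1310)) = 1/(-85683 + 46*(-1310)) = 1/(-85683 - 60260) = 1/(-145943) = -1/145943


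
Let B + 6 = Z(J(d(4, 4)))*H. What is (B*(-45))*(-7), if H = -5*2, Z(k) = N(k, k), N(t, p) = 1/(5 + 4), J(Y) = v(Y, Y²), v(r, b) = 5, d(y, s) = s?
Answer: -2240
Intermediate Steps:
J(Y) = 5
N(t, p) = ⅑ (N(t, p) = 1/9 = ⅑)
Z(k) = ⅑
H = -10
B = -64/9 (B = -6 + (⅑)*(-10) = -6 - 10/9 = -64/9 ≈ -7.1111)
(B*(-45))*(-7) = -64/9*(-45)*(-7) = 320*(-7) = -2240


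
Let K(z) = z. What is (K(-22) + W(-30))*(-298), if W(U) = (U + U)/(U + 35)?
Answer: 10132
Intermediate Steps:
W(U) = 2*U/(35 + U) (W(U) = (2*U)/(35 + U) = 2*U/(35 + U))
(K(-22) + W(-30))*(-298) = (-22 + 2*(-30)/(35 - 30))*(-298) = (-22 + 2*(-30)/5)*(-298) = (-22 + 2*(-30)*(1/5))*(-298) = (-22 - 12)*(-298) = -34*(-298) = 10132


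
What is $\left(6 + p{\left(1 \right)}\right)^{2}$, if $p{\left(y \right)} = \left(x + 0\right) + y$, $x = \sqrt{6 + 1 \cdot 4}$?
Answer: $\left(7 + \sqrt{10}\right)^{2} \approx 103.27$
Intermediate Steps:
$x = \sqrt{10}$ ($x = \sqrt{6 + 4} = \sqrt{10} \approx 3.1623$)
$p{\left(y \right)} = y + \sqrt{10}$ ($p{\left(y \right)} = \left(\sqrt{10} + 0\right) + y = \sqrt{10} + y = y + \sqrt{10}$)
$\left(6 + p{\left(1 \right)}\right)^{2} = \left(6 + \left(1 + \sqrt{10}\right)\right)^{2} = \left(7 + \sqrt{10}\right)^{2}$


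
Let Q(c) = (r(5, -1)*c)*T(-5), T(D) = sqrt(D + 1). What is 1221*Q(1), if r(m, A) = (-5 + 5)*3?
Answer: 0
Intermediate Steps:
T(D) = sqrt(1 + D)
r(m, A) = 0 (r(m, A) = 0*3 = 0)
Q(c) = 0 (Q(c) = (0*c)*sqrt(1 - 5) = 0*sqrt(-4) = 0*(2*I) = 0)
1221*Q(1) = 1221*0 = 0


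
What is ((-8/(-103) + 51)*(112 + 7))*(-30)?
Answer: -18781770/103 ≈ -1.8235e+5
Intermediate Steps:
((-8/(-103) + 51)*(112 + 7))*(-30) = ((-8*(-1/103) + 51)*119)*(-30) = ((8/103 + 51)*119)*(-30) = ((5261/103)*119)*(-30) = (626059/103)*(-30) = -18781770/103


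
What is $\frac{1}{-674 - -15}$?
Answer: $- \frac{1}{659} \approx -0.0015175$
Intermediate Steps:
$\frac{1}{-674 - -15} = \frac{1}{-674 + \left(\left(-104 - 37\right) + 156\right)} = \frac{1}{-674 + \left(-141 + 156\right)} = \frac{1}{-674 + 15} = \frac{1}{-659} = - \frac{1}{659}$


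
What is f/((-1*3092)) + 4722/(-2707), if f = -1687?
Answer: -10033715/8370044 ≈ -1.1988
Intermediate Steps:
f/((-1*3092)) + 4722/(-2707) = -1687/((-1*3092)) + 4722/(-2707) = -1687/(-3092) + 4722*(-1/2707) = -1687*(-1/3092) - 4722/2707 = 1687/3092 - 4722/2707 = -10033715/8370044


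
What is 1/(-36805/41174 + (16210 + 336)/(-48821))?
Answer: -118244462/145771877 ≈ -0.81116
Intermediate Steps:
1/(-36805/41174 + (16210 + 336)/(-48821)) = 1/(-36805*1/41174 + 16546*(-1/48821)) = 1/(-2165/2422 - 16546/48821) = 1/(-145771877/118244462) = -118244462/145771877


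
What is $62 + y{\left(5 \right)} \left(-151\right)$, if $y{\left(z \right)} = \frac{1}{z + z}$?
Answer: $\frac{469}{10} \approx 46.9$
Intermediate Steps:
$y{\left(z \right)} = \frac{1}{2 z}$
$62 + y{\left(5 \right)} \left(-151\right) = 62 + \frac{1}{2 \cdot 5} \left(-151\right) = 62 + \frac{1}{2} \cdot \frac{1}{5} \left(-151\right) = 62 + \frac{1}{10} \left(-151\right) = 62 - \frac{151}{10} = \frac{469}{10}$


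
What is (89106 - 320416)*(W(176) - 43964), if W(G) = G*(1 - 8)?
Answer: 10454286760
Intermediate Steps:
W(G) = -7*G (W(G) = G*(-7) = -7*G)
(89106 - 320416)*(W(176) - 43964) = (89106 - 320416)*(-7*176 - 43964) = -231310*(-1232 - 43964) = -231310*(-45196) = 10454286760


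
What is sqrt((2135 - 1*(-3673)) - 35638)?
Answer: I*sqrt(29830) ≈ 172.71*I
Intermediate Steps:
sqrt((2135 - 1*(-3673)) - 35638) = sqrt((2135 + 3673) - 35638) = sqrt(5808 - 35638) = sqrt(-29830) = I*sqrt(29830)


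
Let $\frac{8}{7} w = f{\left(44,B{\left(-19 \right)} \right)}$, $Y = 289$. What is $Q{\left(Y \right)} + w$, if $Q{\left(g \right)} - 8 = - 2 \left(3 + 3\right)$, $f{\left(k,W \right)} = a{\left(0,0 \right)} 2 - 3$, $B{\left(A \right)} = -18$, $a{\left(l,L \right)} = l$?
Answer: $- \frac{53}{8} \approx -6.625$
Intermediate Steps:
$f{\left(k,W \right)} = -3$ ($f{\left(k,W \right)} = 0 \cdot 2 - 3 = 0 - 3 = -3$)
$Q{\left(g \right)} = -4$ ($Q{\left(g \right)} = 8 - 2 \left(3 + 3\right) = 8 - 12 = -4$)
$w = - \frac{21}{8}$ ($w = \frac{7}{8} \left(-3\right) = - \frac{21}{8} \approx -2.625$)
$Q{\left(Y \right)} + w = -4 - \frac{21}{8} = - \frac{53}{8}$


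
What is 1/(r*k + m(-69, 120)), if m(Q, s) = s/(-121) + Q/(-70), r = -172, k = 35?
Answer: -8470/50989451 ≈ -0.00016611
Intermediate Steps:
m(Q, s) = -Q/70 - s/121 (m(Q, s) = s*(-1/121) + Q*(-1/70) = -s/121 - Q/70 = -Q/70 - s/121)
1/(r*k + m(-69, 120)) = 1/(-172*35 + (-1/70*(-69) - 1/121*120)) = 1/(-6020 + (69/70 - 120/121)) = 1/(-6020 - 51/8470) = 1/(-50989451/8470) = -8470/50989451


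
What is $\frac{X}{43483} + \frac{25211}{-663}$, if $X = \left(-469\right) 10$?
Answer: $- \frac{965197}{25311} \approx -38.133$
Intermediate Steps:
$X = -4690$
$\frac{X}{43483} + \frac{25211}{-663} = - \frac{4690}{43483} + \frac{25211}{-663} = \left(-4690\right) \frac{1}{43483} + 25211 \left(- \frac{1}{663}\right) = - \frac{70}{649} - \frac{1483}{39} = - \frac{965197}{25311}$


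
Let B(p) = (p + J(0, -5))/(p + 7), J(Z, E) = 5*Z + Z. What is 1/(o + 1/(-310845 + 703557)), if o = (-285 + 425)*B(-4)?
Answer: -130904/24435413 ≈ -0.0053571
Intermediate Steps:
J(Z, E) = 6*Z
B(p) = p/(7 + p) (B(p) = (p + 6*0)/(p + 7) = (p + 0)/(7 + p) = p/(7 + p))
o = -560/3 (o = (-285 + 425)*(-4/(7 - 4)) = 140*(-4/3) = -560/3 ≈ -186.67)
1/(o + 1/(-310845 + 703557)) = 1/(-560/3 + 1/(-310845 + 703557)) = 1/(-560/3 + 1/392712) = 1/(-24435413/130904) = -130904/24435413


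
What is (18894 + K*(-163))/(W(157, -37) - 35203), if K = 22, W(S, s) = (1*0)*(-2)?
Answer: -15308/35203 ≈ -0.43485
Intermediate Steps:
W(S, s) = 0 (W(S, s) = 0*(-2) = 0)
(18894 + K*(-163))/(W(157, -37) - 35203) = (18894 + 22*(-163))/(0 - 35203) = (18894 - 3586)/(-35203) = 15308*(-1/35203) = -15308/35203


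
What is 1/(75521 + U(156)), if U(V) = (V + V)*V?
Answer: 1/124193 ≈ 8.0520e-6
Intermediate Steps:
U(V) = 2*V**2 (U(V) = (2*V)*V = 2*V**2)
1/(75521 + U(156)) = 1/(75521 + 2*156**2) = 1/(75521 + 2*24336) = 1/(75521 + 48672) = 1/124193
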